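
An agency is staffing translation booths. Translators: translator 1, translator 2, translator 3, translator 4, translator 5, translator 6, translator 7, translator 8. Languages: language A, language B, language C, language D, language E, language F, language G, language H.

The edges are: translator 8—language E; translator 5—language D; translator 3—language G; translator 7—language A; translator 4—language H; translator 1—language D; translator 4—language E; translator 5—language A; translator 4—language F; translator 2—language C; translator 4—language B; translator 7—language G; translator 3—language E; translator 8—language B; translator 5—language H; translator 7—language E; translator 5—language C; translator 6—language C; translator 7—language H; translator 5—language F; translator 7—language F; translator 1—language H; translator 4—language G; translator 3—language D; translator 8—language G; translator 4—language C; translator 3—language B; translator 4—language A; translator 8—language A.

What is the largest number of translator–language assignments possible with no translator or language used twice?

One maximum matching: translator 1–language H, translator 2–language C, translator 3–language E, translator 4–language F, translator 5–language D, translator 7–language G, translator 8–language B.
The set {translator 2, translator 6} has only 1 neighbour ({language C}), so by Hall's theorem at most 7 of the 8 translators can be matched.

7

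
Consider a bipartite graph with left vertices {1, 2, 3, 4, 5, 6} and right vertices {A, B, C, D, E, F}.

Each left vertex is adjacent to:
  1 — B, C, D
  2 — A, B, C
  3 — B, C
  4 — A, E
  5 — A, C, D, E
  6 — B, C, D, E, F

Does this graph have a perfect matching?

For example, pair 1-D, 2-C, 3-B, 4-A, 5-E, 6-F.
Every left vertex is matched, so this is a perfect matching.

Yes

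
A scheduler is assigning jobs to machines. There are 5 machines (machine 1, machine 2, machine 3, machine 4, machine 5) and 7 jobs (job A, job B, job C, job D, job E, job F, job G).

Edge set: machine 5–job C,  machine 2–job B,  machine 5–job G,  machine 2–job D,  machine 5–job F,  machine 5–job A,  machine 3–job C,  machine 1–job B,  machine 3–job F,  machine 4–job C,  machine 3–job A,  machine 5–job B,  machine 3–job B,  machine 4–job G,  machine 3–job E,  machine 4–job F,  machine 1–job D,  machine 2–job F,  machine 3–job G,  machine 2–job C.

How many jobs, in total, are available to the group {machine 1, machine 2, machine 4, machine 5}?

6

The union of neighbours of {machine 1, machine 2, machine 4, machine 5} is {job A, job B, job C, job D, job F, job G}, which has 6 elements.
Since |N(S)| = 6 ≥ |S| = 4, Hall's condition holds for this subset.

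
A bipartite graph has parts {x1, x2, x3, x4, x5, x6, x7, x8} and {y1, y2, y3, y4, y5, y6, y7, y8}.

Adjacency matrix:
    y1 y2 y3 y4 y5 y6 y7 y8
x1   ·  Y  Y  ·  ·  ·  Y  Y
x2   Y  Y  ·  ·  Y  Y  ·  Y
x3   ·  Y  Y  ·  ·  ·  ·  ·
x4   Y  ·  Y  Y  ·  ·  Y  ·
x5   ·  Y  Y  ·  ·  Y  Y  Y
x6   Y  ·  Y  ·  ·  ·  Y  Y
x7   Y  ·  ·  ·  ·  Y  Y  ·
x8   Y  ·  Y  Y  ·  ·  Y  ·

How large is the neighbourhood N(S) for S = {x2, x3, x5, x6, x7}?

The union of neighbours of {x2, x3, x5, x6, x7} is {y1, y2, y3, y5, y6, y7, y8}, which has 7 elements.
Since |N(S)| = 7 ≥ |S| = 5, Hall's condition holds for this subset.

7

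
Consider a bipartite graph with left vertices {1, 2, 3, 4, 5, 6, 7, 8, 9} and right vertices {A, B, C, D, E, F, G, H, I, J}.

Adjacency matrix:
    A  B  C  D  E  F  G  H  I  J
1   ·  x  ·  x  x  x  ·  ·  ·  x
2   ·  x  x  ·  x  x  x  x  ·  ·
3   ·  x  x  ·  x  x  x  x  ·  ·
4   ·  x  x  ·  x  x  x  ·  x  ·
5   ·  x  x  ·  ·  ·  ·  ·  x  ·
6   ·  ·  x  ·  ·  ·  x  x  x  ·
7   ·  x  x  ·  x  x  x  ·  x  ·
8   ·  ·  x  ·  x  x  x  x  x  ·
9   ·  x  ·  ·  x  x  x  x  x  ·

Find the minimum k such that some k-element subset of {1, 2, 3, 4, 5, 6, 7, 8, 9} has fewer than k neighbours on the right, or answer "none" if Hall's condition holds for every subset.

8

Take S = {2, 3, 4, 5, 6, 7, 8, 9}. Its neighbourhood is {B, C, E, F, G, H, I}, so |N(S)| = 7 < |S| = 8.
Every subset of size less than 8 has at least as many neighbours as members, so 8 is the minimum.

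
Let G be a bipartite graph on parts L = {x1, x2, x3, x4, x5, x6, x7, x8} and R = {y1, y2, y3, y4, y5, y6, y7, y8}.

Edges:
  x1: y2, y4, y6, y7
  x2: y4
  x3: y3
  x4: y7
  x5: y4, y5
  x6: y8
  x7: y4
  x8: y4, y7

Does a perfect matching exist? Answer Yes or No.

The set {x2, x4, x7, x8} has only 2 neighbours ({y4, y7}), so by Hall's theorem at most 6 of the 8 left vertices can be matched.
Hence no matching covers every left vertex.

No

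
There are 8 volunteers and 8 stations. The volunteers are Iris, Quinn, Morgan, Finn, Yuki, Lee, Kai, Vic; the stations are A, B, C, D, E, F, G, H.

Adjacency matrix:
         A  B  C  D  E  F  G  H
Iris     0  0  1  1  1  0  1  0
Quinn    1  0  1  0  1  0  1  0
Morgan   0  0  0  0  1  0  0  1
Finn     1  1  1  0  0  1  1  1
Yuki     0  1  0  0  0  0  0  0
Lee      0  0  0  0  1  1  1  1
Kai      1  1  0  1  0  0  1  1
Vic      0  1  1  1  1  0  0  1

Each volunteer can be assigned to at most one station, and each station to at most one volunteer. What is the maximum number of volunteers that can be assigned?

A valid assignment of size 8: Iris–D, Quinn–C, Morgan–H, Finn–F, Yuki–B, Lee–G, Kai–A, Vic–E.
This saturates every volunteer, so 8 is the maximum.

8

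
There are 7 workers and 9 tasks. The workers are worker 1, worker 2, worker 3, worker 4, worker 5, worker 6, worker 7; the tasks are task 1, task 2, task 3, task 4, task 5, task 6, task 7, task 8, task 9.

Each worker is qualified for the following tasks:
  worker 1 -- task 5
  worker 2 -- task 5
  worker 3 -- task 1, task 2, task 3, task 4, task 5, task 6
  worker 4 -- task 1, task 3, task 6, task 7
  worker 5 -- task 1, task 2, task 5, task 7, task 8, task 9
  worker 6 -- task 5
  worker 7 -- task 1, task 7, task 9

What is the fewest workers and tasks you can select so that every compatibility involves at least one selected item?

5

The 5 edges worker 1–task 5, worker 3–task 4, worker 4–task 6, worker 5–task 8, worker 7–task 7 form a matching, so any vertex cover needs at least 5 vertices (one per matched edge).
Conversely {worker 3, worker 4, worker 5, worker 7, task 5} meets every edge and has exactly 5 vertices, so 5 is optimal.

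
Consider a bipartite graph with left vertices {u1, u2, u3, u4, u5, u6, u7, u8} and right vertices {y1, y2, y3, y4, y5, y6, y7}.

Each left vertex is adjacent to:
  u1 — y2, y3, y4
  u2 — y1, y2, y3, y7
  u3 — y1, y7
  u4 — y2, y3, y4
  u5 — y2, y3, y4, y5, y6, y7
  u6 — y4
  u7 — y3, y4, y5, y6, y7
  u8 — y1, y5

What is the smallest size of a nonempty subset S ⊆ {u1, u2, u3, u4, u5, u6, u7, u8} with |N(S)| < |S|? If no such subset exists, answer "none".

Take S = {u1, u2, u3, u4, u5, u6, u7, u8}. Its neighbourhood is {y1, y2, y3, y4, y5, y6, y7}, so |N(S)| = 7 < |S| = 8.
Every subset of size less than 8 has at least as many neighbours as members, so 8 is the minimum.

8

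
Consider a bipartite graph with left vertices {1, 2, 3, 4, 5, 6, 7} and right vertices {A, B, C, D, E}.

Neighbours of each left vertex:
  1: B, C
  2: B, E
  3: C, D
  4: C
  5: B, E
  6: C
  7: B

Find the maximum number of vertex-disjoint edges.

4

For example, pair 1-B, 2-E, 3-D, 4-C.
The set {1, 2, 4, 5, 6, 7} has only 3 neighbours ({B, C, E}), so by Hall's theorem at most 4 of the 7 left vertices can be matched.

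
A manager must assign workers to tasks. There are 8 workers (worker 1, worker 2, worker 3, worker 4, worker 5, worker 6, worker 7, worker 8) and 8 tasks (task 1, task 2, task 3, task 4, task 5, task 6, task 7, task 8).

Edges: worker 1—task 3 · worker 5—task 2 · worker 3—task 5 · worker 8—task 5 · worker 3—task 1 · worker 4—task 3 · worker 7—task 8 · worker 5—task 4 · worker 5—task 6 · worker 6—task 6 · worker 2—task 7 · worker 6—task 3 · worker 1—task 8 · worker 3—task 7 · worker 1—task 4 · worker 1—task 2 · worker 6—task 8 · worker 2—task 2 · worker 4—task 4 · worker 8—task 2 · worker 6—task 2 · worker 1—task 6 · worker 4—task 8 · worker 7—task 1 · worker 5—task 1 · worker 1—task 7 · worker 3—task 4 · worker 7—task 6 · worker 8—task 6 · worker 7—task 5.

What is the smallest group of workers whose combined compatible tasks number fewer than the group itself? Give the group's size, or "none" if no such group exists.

none

A matching saturating every worker exists, for instance worker 1→task 8, worker 2→task 7, worker 3→task 5, worker 4→task 4, worker 5→task 6, worker 6→task 3, worker 7→task 1, worker 8→task 2.
By Hall's marriage theorem, this means |N(S)| ≥ |S| for every subset S, so no violating subset exists.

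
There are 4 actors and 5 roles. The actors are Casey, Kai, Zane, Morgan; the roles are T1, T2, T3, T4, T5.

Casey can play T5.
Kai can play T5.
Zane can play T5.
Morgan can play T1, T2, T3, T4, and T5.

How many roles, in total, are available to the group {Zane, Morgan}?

The union of neighbours of {Zane, Morgan} is {T1, T2, T3, T4, T5}, which has 5 elements.
Since |N(S)| = 5 ≥ |S| = 2, Hall's condition holds for this subset.

5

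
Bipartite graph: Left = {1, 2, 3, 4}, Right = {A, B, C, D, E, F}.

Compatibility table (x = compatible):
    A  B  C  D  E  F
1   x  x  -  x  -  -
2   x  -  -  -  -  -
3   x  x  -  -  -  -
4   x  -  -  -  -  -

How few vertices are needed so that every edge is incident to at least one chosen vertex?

3

A maximum matching has 3 edges (e.g. 1–D, 2–A, 3–B).
By König's theorem the minimum vertex cover has the same size. One such cover is {1, 3, A}.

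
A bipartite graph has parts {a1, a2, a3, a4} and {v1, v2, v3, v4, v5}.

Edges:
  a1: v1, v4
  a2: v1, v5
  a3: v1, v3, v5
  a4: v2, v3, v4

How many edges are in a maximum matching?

For example, pair a1–v4, a2–v5, a3–v1, a4–v2.
This saturates every left vertex, so 4 is the maximum.

4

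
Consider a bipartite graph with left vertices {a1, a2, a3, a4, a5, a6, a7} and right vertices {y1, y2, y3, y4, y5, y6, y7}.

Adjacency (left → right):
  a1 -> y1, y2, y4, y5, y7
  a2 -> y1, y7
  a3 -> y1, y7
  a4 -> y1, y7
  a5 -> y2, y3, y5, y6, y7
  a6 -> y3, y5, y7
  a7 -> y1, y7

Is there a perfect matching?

The set {a2, a3, a4, a7} has only 2 neighbours ({y1, y7}), so by Hall's theorem at most 5 of the 7 left vertices can be matched.
Hence no matching covers every left vertex.

No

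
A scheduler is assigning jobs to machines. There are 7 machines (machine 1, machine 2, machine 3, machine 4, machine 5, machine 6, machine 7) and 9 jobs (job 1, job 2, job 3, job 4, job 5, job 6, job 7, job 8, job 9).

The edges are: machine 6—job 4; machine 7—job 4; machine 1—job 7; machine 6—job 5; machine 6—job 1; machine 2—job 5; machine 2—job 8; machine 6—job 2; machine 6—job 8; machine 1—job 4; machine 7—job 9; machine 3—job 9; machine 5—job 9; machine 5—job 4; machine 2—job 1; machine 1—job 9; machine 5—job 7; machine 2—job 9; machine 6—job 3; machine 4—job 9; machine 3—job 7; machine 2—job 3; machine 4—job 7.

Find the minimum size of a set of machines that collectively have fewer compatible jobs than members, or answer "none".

Take S = {machine 1, machine 3, machine 4, machine 5}. Its neighbourhood is {job 4, job 7, job 9}, so |N(S)| = 3 < |S| = 4.
Every subset of size less than 4 has at least as many neighbours as members, so 4 is the minimum.

4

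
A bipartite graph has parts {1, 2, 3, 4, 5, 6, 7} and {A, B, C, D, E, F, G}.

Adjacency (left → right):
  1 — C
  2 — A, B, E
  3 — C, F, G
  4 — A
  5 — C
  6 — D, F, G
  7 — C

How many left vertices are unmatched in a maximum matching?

One maximum matching: 1-C, 2-B, 3-G, 4-A, 6-F.
The set {1, 5, 7} has only 1 neighbour ({C}), so by Hall's theorem at most 5 of the 7 left vertices can be matched.
That matches 5 of the 7, leaving 2 unmatched; no matching can do better.

2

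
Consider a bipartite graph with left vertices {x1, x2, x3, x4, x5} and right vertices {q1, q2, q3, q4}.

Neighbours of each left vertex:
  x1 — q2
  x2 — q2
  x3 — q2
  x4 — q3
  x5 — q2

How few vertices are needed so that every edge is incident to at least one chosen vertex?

The 2 edges x1–q2, x4–q3 form a matching, so any vertex cover needs at least 2 vertices (one per matched edge).
Conversely {x4, q2} meets every edge and has exactly 2 vertices, so 2 is optimal.

2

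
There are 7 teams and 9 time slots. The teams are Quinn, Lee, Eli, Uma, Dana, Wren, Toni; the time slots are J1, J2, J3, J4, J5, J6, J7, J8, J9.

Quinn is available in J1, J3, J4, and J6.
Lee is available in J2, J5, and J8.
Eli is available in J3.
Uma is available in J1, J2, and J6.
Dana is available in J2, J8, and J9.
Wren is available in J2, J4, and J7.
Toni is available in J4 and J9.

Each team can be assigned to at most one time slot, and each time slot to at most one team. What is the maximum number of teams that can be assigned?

One maximum matching: Quinn-J1, Lee-J5, Eli-J3, Uma-J6, Dana-J8, Wren-J7, Toni-J9.
This saturates every team, so 7 is the maximum.

7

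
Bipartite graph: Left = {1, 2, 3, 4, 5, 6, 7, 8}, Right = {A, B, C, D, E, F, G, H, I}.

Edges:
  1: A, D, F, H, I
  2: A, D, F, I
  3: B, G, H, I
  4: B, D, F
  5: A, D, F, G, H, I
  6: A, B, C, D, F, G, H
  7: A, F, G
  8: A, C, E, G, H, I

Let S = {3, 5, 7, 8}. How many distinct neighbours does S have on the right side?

9

The union of neighbours of {3, 5, 7, 8} is {A, B, C, D, E, F, G, H, I}, which has 9 elements.
Since |N(S)| = 9 ≥ |S| = 4, Hall's condition holds for this subset.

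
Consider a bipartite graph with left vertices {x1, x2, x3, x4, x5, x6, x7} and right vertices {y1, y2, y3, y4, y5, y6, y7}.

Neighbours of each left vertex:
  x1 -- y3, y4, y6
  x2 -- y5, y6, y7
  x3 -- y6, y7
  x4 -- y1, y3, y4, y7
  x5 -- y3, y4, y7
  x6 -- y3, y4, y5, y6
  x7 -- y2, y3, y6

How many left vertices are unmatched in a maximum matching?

0

For example, pair x1–y6, x2–y5, x3–y7, x4–y1, x5–y4, x6–y3, x7–y2.
All 7 left vertices are matched, so no larger matching exists.
That matches 7 of the 7, leaving 0 unmatched; no matching can do better.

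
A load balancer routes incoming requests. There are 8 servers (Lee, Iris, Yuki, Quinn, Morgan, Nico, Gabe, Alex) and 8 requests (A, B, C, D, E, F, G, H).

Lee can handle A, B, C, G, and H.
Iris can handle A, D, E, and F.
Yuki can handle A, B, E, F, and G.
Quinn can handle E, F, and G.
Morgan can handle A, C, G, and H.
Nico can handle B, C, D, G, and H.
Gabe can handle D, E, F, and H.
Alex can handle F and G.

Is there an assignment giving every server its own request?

Yes

One maximum matching: Lee→G, Iris→D, Yuki→A, Quinn→E, Morgan→C, Nico→B, Gabe→H, Alex→F.
Every server is matched, so this is a perfect matching.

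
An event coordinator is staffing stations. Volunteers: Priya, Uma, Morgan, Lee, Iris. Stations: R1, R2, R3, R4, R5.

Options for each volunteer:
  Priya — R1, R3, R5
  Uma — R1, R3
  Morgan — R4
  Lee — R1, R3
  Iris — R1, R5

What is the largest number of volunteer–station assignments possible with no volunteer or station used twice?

4

A valid assignment of size 4: Priya→R5, Uma→R1, Morgan→R4, Lee→R3.
The set {Priya, Uma, Lee, Iris} has only 3 neighbours ({R1, R3, R5}), so by Hall's theorem at most 4 of the 5 volunteers can be matched.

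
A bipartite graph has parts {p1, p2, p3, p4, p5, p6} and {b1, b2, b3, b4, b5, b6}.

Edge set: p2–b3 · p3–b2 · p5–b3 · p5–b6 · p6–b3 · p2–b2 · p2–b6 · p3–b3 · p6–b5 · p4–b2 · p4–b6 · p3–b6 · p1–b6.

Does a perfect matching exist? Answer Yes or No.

The set {p1, p2, p3, p4, p5} has only 3 neighbours ({b2, b3, b6}), so by Hall's theorem at most 4 of the 6 left vertices can be matched.
Hence no matching covers every left vertex.

No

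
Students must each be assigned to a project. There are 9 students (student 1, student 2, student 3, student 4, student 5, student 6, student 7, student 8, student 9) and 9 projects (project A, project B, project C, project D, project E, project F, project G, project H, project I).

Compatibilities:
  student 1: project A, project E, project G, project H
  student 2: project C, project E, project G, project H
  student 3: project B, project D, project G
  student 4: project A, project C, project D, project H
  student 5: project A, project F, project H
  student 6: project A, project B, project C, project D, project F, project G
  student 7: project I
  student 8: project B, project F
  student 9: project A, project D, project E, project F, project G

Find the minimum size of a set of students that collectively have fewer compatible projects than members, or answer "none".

none

A matching saturating every student exists, for instance student 1→project A, student 2→project E, student 3→project B, student 4→project D, student 5→project H, student 6→project C, student 7→project I, student 8→project F, student 9→project G.
By Hall's marriage theorem, this means |N(S)| ≥ |S| for every subset S, so no violating subset exists.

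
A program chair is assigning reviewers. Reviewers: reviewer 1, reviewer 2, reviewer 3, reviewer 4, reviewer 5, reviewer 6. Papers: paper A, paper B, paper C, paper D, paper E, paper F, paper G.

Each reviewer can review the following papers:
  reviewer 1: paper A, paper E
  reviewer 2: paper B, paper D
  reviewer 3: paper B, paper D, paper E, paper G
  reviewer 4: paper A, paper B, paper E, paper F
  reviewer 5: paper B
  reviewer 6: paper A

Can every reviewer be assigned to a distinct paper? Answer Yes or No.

Yes

For example, pair reviewer 1–paper E, reviewer 2–paper D, reviewer 3–paper G, reviewer 4–paper F, reviewer 5–paper B, reviewer 6–paper A.
Every reviewer is matched, so this matching saturates all of them.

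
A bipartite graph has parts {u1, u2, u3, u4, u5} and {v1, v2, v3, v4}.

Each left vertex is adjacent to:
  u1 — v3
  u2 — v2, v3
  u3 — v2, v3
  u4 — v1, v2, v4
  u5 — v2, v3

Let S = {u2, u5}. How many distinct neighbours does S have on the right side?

The union of neighbours of {u2, u5} is {v2, v3}, which has 2 elements.
Since |N(S)| = 2 ≥ |S| = 2, Hall's condition holds for this subset.

2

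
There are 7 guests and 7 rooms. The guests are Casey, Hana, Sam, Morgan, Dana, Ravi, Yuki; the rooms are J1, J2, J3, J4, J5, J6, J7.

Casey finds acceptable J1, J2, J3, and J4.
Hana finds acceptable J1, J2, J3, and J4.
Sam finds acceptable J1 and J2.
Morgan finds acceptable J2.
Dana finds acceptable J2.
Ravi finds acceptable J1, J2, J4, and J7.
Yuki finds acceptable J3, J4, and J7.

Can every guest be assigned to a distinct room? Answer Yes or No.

The set {Casey, Hana, Sam, Morgan, Dana, Ravi, Yuki} has only 5 neighbours ({J1, J2, J3, J4, J7}), so by Hall's theorem at most 5 of the 7 guests can be matched.
Hence no matching covers every guest.

No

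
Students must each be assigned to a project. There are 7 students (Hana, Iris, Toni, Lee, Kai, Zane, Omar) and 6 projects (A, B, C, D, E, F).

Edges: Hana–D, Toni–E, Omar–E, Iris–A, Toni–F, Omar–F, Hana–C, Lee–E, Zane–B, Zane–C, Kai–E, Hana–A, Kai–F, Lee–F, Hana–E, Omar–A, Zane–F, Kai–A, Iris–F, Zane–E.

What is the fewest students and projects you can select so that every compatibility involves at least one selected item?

5

The 5 edges Hana–C, Iris–A, Toni–F, Lee–E, Zane–B form a matching, so any vertex cover needs at least 5 vertices (one per matched edge).
Conversely {Hana, Zane, A, E, F} meets every edge and has exactly 5 vertices, so 5 is optimal.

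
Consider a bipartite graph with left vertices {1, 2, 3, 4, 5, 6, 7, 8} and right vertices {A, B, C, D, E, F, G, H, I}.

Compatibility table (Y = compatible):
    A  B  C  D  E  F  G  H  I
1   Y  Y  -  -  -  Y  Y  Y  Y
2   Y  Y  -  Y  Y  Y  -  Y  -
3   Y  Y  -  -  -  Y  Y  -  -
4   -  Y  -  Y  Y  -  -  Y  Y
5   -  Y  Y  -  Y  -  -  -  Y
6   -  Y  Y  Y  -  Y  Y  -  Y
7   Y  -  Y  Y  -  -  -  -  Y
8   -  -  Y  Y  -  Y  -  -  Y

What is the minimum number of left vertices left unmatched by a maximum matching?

0

For example, pair 1→G, 2→A, 3→B, 4→H, 5→E, 6→D, 7→I, 8→F.
All 8 left vertices are matched, so no larger matching exists.
That matches 8 of the 8, leaving 0 unmatched; no matching can do better.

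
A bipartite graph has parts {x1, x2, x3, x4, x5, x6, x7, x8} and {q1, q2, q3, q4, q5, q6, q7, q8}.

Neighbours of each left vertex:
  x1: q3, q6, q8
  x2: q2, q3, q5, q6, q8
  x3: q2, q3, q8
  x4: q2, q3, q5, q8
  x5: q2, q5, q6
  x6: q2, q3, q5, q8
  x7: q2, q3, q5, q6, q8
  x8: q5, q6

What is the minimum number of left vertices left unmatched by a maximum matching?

For example, pair x1–q6, x2–q3, x3–q8, x4–q5, x5–q2.
The set {x1, x2, x3, x4, x5, x6, x7, x8} has only 5 neighbours ({q2, q3, q5, q6, q8}), so by Hall's theorem at most 5 of the 8 left vertices can be matched.
That matches 5 of the 8, leaving 3 unmatched; no matching can do better.

3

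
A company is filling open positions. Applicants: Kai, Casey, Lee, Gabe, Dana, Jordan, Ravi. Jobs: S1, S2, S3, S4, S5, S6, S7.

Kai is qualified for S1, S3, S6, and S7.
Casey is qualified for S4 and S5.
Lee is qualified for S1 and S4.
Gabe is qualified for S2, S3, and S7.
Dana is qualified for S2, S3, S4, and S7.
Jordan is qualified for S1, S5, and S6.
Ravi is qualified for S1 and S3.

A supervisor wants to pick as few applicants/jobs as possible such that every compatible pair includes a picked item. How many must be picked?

The 7 edges Kai–S6, Casey–S5, Lee–S4, Gabe–S7, Dana–S2, Jordan–S1, Ravi–S3 form a matching, so any vertex cover needs at least 7 vertices (one per matched edge).
Conversely {Kai, Casey, Lee, Gabe, Dana, Jordan, Ravi} meets every edge and has exactly 7 vertices, so 7 is optimal.

7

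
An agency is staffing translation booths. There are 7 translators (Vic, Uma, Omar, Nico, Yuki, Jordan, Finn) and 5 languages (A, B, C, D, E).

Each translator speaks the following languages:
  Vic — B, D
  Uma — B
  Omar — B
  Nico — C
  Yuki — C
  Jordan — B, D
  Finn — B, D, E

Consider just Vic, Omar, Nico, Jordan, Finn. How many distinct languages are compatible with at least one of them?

4

The union of neighbours of {Vic, Omar, Nico, Jordan, Finn} is {B, C, D, E}, which has 4 elements.
Since |N(S)| = 4 < |S| = 5, Hall's condition fails for this subset.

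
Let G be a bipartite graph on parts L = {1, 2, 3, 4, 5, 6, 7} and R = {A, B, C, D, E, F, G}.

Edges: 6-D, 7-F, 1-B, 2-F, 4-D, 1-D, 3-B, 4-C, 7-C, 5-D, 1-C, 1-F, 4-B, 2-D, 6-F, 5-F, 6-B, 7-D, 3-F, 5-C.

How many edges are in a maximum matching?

One maximum matching: 1-C, 2-D, 3-F, 4-B.
The set {1, 2, 3, 4, 5, 6, 7} has only 4 neighbours ({B, C, D, F}), so by Hall's theorem at most 4 of the 7 left vertices can be matched.

4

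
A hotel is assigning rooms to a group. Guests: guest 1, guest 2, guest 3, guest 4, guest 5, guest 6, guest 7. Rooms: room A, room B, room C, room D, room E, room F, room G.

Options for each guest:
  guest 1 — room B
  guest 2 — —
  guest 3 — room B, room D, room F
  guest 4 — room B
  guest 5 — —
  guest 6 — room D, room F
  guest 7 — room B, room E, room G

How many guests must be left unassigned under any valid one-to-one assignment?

3

One maximum matching: guest 1→room B, guest 3→room D, guest 6→room F, guest 7→room G.
The set {guest 1, guest 2, guest 4, guest 5} has only 1 neighbour ({room B}), so by Hall's theorem at most 4 of the 7 guests can be matched.
That matches 4 of the 7, leaving 3 unmatched; no matching can do better.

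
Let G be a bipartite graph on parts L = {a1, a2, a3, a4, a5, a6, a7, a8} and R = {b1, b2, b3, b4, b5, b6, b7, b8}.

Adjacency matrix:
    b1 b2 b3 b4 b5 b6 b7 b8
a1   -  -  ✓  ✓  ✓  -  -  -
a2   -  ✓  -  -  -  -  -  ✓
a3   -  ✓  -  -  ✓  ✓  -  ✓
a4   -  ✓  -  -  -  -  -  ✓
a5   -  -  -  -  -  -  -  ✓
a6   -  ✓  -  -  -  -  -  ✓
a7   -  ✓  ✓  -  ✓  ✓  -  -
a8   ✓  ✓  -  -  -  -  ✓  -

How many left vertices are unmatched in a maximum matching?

For example, pair a1–b4, a2–b2, a3–b5, a4–b8, a7–b3, a8–b7.
The set {a2, a4, a5, a6} has only 2 neighbours ({b2, b8}), so by Hall's theorem at most 6 of the 8 left vertices can be matched.
That matches 6 of the 8, leaving 2 unmatched; no matching can do better.

2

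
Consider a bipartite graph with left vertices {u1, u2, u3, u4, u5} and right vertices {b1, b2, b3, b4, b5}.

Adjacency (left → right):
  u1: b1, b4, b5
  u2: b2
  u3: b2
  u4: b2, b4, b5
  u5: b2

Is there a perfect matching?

No

The set {u2, u3, u5} has only 1 neighbour ({b2}), so by Hall's theorem at most 3 of the 5 left vertices can be matched.
Hence no matching covers every left vertex.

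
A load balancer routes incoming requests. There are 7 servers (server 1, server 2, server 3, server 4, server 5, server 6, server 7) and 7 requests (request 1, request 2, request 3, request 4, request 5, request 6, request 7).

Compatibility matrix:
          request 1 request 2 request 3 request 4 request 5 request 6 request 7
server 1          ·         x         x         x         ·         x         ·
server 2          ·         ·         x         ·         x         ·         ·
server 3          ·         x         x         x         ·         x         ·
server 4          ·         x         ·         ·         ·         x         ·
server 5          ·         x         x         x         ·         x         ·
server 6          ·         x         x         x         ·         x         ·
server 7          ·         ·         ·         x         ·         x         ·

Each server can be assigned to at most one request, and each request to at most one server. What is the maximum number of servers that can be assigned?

5

One maximum matching: server 1–request 3, server 2–request 5, server 3–request 4, server 4–request 2, server 5–request 6.
The set {server 1, server 3, server 4, server 5, server 6, server 7} has only 4 neighbours ({request 2, request 3, request 4, request 6}), so by Hall's theorem at most 5 of the 7 servers can be matched.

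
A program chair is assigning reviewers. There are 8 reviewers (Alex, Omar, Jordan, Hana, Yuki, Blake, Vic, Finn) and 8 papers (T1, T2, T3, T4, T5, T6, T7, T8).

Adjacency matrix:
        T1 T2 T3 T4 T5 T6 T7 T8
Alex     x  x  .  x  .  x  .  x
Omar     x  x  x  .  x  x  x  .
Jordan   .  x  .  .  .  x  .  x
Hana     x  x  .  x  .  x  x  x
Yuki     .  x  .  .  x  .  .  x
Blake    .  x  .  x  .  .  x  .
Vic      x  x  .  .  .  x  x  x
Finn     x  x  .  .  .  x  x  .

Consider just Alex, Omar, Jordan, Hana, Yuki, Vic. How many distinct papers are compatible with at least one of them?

The union of neighbours of {Alex, Omar, Jordan, Hana, Yuki, Vic} is {T1, T2, T3, T4, T5, T6, T7, T8}, which has 8 elements.
Since |N(S)| = 8 ≥ |S| = 6, Hall's condition holds for this subset.

8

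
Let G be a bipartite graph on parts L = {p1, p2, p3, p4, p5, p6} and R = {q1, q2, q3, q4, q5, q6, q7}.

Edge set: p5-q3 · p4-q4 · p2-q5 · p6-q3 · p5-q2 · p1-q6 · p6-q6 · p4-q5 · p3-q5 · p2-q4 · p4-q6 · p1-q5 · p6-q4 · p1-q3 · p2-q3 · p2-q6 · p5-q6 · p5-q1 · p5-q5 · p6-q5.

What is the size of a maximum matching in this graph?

A valid assignment of size 5: p1–q3, p2–q4, p3–q5, p4–q6, p5–q1.
The set {p1, p2, p3, p4, p6} has only 4 neighbours ({q3, q4, q5, q6}), so by Hall's theorem at most 5 of the 6 left vertices can be matched.

5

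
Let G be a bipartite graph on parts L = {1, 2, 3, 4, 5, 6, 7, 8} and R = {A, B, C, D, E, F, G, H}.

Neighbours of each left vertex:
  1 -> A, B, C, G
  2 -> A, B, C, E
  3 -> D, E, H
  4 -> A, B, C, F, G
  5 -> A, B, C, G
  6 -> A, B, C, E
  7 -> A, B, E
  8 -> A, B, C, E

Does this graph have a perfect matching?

The set {1, 2, 5, 6, 7, 8} has only 5 neighbours ({A, B, C, E, G}), so by Hall's theorem at most 7 of the 8 left vertices can be matched.
Hence no matching covers every left vertex.

No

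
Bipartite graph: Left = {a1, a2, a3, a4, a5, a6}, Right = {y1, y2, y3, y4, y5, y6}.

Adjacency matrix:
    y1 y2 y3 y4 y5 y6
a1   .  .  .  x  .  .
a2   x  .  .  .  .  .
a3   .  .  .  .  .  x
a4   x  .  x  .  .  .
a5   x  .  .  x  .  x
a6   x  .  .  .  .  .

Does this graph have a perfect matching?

The set {a1, a2, a3, a5, a6} has only 3 neighbours ({y1, y4, y6}), so by Hall's theorem at most 4 of the 6 left vertices can be matched.
Hence no matching covers every left vertex.

No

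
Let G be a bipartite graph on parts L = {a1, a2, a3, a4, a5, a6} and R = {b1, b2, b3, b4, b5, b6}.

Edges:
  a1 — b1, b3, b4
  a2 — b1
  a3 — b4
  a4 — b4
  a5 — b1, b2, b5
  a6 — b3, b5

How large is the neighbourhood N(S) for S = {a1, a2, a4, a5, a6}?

5

The union of neighbours of {a1, a2, a4, a5, a6} is {b1, b2, b3, b4, b5}, which has 5 elements.
Since |N(S)| = 5 ≥ |S| = 5, Hall's condition holds for this subset.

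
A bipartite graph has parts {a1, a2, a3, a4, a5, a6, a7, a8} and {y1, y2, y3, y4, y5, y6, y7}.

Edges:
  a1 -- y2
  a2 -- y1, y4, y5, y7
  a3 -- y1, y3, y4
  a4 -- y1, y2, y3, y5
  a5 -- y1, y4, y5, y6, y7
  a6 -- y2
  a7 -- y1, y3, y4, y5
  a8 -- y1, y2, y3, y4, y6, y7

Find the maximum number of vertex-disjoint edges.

7

A valid assignment of size 7: a1-y2, a2-y1, a3-y3, a4-y5, a5-y7, a7-y4, a8-y6.
The set {a1, a6} has only 1 neighbour ({y2}), so by Hall's theorem at most 7 of the 8 left vertices can be matched.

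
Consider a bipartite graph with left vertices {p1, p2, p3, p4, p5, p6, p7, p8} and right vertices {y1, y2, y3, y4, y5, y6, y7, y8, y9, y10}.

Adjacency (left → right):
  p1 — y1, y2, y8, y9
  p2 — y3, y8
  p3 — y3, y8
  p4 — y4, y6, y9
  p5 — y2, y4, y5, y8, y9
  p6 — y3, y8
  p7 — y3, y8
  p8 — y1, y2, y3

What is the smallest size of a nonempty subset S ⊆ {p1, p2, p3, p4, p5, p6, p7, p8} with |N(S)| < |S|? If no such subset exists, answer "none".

3

Take S = {p2, p3, p6}. Its neighbourhood is {y3, y8}, so |N(S)| = 2 < |S| = 3.
Every subset of size less than 3 has at least as many neighbours as members, so 3 is the minimum.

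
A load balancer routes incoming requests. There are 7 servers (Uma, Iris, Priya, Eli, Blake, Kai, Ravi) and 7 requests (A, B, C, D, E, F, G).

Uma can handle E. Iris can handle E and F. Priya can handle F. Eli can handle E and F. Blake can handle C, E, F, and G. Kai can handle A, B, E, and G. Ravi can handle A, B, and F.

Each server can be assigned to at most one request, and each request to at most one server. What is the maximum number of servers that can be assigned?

One maximum matching: Uma-E, Iris-F, Blake-C, Kai-G, Ravi-B.
The set {Uma, Iris, Priya, Eli} has only 2 neighbours ({E, F}), so by Hall's theorem at most 5 of the 7 servers can be matched.

5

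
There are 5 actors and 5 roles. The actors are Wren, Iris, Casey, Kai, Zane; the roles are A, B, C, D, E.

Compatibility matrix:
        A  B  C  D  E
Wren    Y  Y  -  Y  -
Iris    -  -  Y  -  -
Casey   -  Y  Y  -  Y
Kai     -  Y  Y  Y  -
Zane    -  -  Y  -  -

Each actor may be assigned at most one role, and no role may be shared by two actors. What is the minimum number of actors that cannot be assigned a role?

1

For example, pair Wren–D, Iris–C, Casey–E, Kai–B.
The set {Iris, Zane} has only 1 neighbour ({C}), so by Hall's theorem at most 4 of the 5 actors can be matched.
That matches 4 of the 5, leaving 1 unmatched; no matching can do better.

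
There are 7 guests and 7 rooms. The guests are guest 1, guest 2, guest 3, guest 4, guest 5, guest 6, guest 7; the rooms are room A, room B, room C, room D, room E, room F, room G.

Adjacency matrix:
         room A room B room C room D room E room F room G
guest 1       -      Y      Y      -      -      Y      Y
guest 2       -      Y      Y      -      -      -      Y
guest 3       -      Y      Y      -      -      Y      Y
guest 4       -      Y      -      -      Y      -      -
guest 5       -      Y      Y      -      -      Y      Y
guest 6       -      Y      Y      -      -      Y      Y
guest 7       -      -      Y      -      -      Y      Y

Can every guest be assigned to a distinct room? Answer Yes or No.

No

The set {guest 1, guest 2, guest 3, guest 5, guest 6, guest 7} has only 4 neighbours ({room B, room C, room F, room G}), so by Hall's theorem at most 5 of the 7 guests can be matched.
Hence no matching covers every guest.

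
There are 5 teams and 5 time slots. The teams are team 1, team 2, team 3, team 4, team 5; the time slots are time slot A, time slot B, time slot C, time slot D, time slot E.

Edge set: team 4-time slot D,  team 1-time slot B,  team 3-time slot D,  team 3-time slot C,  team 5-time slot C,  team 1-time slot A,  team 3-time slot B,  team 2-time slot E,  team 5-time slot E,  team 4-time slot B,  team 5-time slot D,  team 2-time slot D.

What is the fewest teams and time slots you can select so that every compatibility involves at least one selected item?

5

{team 1, team 2, team 3, team 4, team 5} is a vertex cover of size 5: every edge has an endpoint in this set.
No smaller cover exists because team 1–time slot A, team 2–time slot E, team 3–time slot C, team 4–time slot B, team 5–time slot D is a matching of size 5, and a cover must include an endpoint of each of these disjoint edges (König's theorem).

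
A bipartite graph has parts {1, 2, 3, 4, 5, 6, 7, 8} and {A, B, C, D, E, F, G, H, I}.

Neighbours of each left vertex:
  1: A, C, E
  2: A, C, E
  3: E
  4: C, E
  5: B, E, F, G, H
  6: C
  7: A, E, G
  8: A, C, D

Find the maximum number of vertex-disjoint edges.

One maximum matching: 1–A, 2–C, 3–E, 5–H, 7–G, 8–D.
The set {1, 2, 3, 4, 6} has only 3 neighbours ({A, C, E}), so by Hall's theorem at most 6 of the 8 left vertices can be matched.

6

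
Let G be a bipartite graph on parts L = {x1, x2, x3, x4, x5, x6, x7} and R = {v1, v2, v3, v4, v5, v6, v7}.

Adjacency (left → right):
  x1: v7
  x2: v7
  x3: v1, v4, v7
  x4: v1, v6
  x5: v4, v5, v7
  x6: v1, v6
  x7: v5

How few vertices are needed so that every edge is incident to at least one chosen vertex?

5

A maximum matching has 5 edges (e.g. x1–v7, x3–v4, x4–v1, x5–v5, x6–v6).
By König's theorem the minimum vertex cover has the same size. One such cover is {v1, v4, v5, v6, v7}.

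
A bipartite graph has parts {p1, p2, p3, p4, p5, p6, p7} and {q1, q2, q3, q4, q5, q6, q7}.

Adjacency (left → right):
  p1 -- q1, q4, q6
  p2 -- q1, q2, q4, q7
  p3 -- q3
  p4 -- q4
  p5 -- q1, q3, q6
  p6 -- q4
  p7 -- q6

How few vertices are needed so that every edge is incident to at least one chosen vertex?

The 5 edges p1–q1, p2–q2, p3–q3, p4–q4, p5–q6 form a matching, so any vertex cover needs at least 5 vertices (one per matched edge).
Conversely {p2, q1, q3, q4, q6} meets every edge and has exactly 5 vertices, so 5 is optimal.

5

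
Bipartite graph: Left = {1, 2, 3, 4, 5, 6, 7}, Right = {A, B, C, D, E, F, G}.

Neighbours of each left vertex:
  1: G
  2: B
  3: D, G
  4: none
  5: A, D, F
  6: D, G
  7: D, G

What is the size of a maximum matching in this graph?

One maximum matching: 1–G, 2–B, 3–D, 5–F.
The set {1, 3, 4, 6, 7} has only 2 neighbours ({D, G}), so by Hall's theorem at most 4 of the 7 left vertices can be matched.

4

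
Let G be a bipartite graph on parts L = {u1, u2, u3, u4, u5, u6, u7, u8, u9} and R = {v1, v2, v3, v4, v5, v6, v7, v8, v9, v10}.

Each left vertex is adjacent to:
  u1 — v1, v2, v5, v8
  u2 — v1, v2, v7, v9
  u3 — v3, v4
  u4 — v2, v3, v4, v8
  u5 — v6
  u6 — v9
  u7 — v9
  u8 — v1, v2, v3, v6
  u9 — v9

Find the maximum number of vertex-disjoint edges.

7

One maximum matching: u1→v1, u2→v7, u3→v3, u4→v4, u5→v6, u6→v9, u8→v2.
The set {u6, u7, u9} has only 1 neighbour ({v9}), so by Hall's theorem at most 7 of the 9 left vertices can be matched.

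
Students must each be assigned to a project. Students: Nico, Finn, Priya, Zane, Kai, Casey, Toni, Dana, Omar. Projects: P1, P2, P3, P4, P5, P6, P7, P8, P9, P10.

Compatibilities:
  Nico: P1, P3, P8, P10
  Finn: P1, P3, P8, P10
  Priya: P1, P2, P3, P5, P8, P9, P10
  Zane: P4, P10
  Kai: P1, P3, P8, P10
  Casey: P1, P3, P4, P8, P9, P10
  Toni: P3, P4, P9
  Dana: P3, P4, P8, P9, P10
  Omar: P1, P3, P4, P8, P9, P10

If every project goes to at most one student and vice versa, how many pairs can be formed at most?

7

A valid assignment of size 7: Nico→P3, Finn→P8, Priya→P2, Zane→P4, Kai→P10, Casey→P1, Toni→P9.
The set {Nico, Finn, Zane, Kai, Casey, Toni, Dana, Omar} has only 6 neighbours ({P1, P10, P3, P4, P8, P9}), so by Hall's theorem at most 7 of the 9 students can be matched.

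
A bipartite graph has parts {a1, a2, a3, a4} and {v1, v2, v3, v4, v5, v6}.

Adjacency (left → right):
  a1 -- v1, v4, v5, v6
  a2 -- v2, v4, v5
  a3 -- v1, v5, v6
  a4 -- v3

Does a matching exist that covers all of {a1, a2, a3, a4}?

For example, pair a1–v1, a2–v2, a3–v6, a4–v3.
Every left vertex is matched, so this matching saturates all of them.

Yes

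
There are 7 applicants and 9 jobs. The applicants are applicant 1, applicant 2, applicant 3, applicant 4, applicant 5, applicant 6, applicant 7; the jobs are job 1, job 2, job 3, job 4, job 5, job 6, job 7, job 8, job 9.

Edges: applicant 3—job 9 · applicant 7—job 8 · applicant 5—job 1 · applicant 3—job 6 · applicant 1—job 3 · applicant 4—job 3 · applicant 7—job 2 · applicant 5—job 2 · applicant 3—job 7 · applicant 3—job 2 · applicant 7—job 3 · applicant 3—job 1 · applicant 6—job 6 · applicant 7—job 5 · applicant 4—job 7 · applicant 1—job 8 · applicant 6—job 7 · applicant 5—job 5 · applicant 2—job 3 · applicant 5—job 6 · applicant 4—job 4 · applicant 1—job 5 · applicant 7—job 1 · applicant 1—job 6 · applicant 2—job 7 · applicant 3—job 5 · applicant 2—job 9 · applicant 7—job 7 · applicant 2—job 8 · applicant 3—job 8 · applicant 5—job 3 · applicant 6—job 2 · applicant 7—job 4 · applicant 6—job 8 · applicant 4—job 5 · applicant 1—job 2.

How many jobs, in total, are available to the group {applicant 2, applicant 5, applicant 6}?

The union of neighbours of {applicant 2, applicant 5, applicant 6} is {job 1, job 2, job 3, job 5, job 6, job 7, job 8, job 9}, which has 8 elements.
Since |N(S)| = 8 ≥ |S| = 3, Hall's condition holds for this subset.

8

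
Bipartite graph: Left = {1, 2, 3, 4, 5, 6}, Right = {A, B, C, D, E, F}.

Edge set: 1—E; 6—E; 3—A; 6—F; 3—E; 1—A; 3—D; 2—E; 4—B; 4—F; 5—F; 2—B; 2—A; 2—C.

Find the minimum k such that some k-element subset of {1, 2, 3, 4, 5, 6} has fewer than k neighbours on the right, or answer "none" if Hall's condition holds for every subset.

none

A matching saturating every left vertex exists, for instance 1→A, 2→C, 3→D, 4→B, 5→F, 6→E.
By Hall's marriage theorem, this means |N(S)| ≥ |S| for every subset S, so no violating subset exists.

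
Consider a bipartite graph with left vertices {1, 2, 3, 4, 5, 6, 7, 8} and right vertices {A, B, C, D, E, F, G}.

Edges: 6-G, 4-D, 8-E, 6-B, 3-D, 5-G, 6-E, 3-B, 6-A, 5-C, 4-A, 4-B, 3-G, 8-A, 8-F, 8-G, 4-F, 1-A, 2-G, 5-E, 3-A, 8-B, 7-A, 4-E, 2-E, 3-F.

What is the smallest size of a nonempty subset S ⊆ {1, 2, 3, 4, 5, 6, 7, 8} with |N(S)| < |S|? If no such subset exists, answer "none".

Take S = {1, 7}. Its neighbourhood is {A}, so |N(S)| = 1 < |S| = 2.
No single vertex violates Hall's condition since each has at least one neighbour, so 2 is the minimum.

2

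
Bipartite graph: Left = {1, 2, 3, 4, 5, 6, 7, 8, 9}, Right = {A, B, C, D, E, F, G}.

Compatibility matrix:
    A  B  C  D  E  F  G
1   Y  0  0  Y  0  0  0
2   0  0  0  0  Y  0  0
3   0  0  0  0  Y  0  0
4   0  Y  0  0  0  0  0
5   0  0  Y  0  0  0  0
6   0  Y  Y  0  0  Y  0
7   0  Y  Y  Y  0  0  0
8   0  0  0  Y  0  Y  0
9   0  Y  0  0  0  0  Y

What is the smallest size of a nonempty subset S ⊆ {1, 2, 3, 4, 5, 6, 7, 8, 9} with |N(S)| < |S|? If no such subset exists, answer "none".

Take S = {2, 3}. Its neighbourhood is {E}, so |N(S)| = 1 < |S| = 2.
No single vertex violates Hall's condition since each has at least one neighbour, so 2 is the minimum.

2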